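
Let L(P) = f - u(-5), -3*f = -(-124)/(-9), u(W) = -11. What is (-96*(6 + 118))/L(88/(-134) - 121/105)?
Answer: -321408/421 ≈ -763.44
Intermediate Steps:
f = 124/27 (f = -(-1)*(-124/(-9))/3 = -(-1)*(-124*(-1/9))/3 = -(-1)*124/(3*9) = -1/3*(-124/9) = 124/27 ≈ 4.5926)
L(P) = 421/27 (L(P) = 124/27 - 1*(-11) = 124/27 + 11 = 421/27)
(-96*(6 + 118))/L(88/(-134) - 121/105) = (-96*(6 + 118))/(421/27) = -96*124*(27/421) = -11904*27/421 = -321408/421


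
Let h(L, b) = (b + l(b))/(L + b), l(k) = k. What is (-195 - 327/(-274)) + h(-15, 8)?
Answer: -376105/1918 ≈ -196.09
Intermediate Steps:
h(L, b) = 2*b/(L + b) (h(L, b) = (b + b)/(L + b) = (2*b)/(L + b) = 2*b/(L + b))
(-195 - 327/(-274)) + h(-15, 8) = (-195 - 327/(-274)) + 2*8/(-15 + 8) = (-195 - 327*(-1/274)) + 2*8/(-7) = (-195 + 327/274) + 2*8*(-⅐) = -53103/274 - 16/7 = -376105/1918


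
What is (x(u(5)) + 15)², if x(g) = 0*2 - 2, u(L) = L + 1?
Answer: 169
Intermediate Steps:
u(L) = 1 + L
x(g) = -2 (x(g) = 0 - 2 = -2)
(x(u(5)) + 15)² = (-2 + 15)² = 13² = 169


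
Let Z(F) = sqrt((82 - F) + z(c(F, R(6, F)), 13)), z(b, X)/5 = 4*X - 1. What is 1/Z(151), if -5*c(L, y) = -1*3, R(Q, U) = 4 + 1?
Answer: sqrt(186)/186 ≈ 0.073324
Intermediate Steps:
R(Q, U) = 5
c(L, y) = 3/5 (c(L, y) = -(-1)*3/5 = -1/5*(-3) = 3/5)
z(b, X) = -5 + 20*X (z(b, X) = 5*(4*X - 1) = 5*(-1 + 4*X) = -5 + 20*X)
Z(F) = sqrt(337 - F) (Z(F) = sqrt((82 - F) + (-5 + 20*13)) = sqrt((82 - F) + (-5 + 260)) = sqrt((82 - F) + 255) = sqrt(337 - F))
1/Z(151) = 1/(sqrt(337 - 1*151)) = 1/(sqrt(337 - 151)) = 1/(sqrt(186)) = sqrt(186)/186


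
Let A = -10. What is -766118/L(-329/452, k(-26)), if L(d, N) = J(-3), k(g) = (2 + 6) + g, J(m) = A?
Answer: 383059/5 ≈ 76612.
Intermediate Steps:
J(m) = -10
k(g) = 8 + g
L(d, N) = -10
-766118/L(-329/452, k(-26)) = -766118/(-10) = -766118*(-⅒) = 383059/5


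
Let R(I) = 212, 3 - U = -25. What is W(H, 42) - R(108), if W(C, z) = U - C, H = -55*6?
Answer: 146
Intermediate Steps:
U = 28 (U = 3 - 1*(-25) = 3 + 25 = 28)
H = -330
W(C, z) = 28 - C
W(H, 42) - R(108) = (28 - 1*(-330)) - 1*212 = (28 + 330) - 212 = 358 - 212 = 146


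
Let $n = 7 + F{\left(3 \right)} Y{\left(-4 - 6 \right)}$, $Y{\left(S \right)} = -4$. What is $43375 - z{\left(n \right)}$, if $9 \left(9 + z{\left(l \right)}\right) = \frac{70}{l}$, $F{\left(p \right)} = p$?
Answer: $\frac{390470}{9} \approx 43386.0$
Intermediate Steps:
$n = -5$ ($n = 7 + 3 \left(-4\right) = 7 - 12 = -5$)
$z{\left(l \right)} = -9 + \frac{70}{9 l}$ ($z{\left(l \right)} = -9 + \frac{70 \frac{1}{l}}{9} = -9 + \frac{70}{9 l}$)
$43375 - z{\left(n \right)} = 43375 - \left(-9 + \frac{70}{9 \left(-5\right)}\right) = 43375 - \left(-9 + \frac{70}{9} \left(- \frac{1}{5}\right)\right) = 43375 - \left(-9 - \frac{14}{9}\right) = 43375 - - \frac{95}{9} = 43375 + \frac{95}{9} = \frac{390470}{9}$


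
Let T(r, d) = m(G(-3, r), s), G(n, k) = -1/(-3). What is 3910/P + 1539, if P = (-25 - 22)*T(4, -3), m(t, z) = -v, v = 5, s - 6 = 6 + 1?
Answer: 73115/47 ≈ 1555.6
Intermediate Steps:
s = 13 (s = 6 + (6 + 1) = 6 + 7 = 13)
G(n, k) = ⅓ (G(n, k) = -1*(-⅓) = ⅓)
m(t, z) = -5 (m(t, z) = -1*5 = -5)
T(r, d) = -5
P = 235 (P = (-25 - 22)*(-5) = -47*(-5) = 235)
3910/P + 1539 = 3910/235 + 1539 = 3910*(1/235) + 1539 = 782/47 + 1539 = 73115/47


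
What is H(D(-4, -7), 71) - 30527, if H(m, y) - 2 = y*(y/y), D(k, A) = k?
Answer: -30454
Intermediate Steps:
H(m, y) = 2 + y (H(m, y) = 2 + y*(y/y) = 2 + y*1 = 2 + y)
H(D(-4, -7), 71) - 30527 = (2 + 71) - 30527 = 73 - 30527 = -30454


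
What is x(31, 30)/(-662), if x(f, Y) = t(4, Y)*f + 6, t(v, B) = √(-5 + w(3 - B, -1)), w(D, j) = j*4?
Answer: -3/331 - 93*I/662 ≈ -0.0090634 - 0.14048*I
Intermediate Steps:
w(D, j) = 4*j
t(v, B) = 3*I (t(v, B) = √(-5 + 4*(-1)) = √(-5 - 4) = √(-9) = 3*I)
x(f, Y) = 6 + 3*I*f (x(f, Y) = (3*I)*f + 6 = 3*I*f + 6 = 6 + 3*I*f)
x(31, 30)/(-662) = (6 + 3*I*31)/(-662) = (6 + 93*I)*(-1/662) = -3/331 - 93*I/662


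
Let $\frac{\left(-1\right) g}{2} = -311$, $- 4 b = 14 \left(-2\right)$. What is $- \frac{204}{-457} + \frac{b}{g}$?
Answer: $\frac{130087}{284254} \approx 0.45764$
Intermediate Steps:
$b = 7$ ($b = - \frac{14 \left(-2\right)}{4} = \left(- \frac{1}{4}\right) \left(-28\right) = 7$)
$g = 622$ ($g = \left(-2\right) \left(-311\right) = 622$)
$- \frac{204}{-457} + \frac{b}{g} = - \frac{204}{-457} + \frac{7}{622} = \left(-204\right) \left(- \frac{1}{457}\right) + 7 \cdot \frac{1}{622} = \frac{204}{457} + \frac{7}{622} = \frac{130087}{284254}$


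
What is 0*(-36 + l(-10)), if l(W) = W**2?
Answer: 0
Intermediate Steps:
0*(-36 + l(-10)) = 0*(-36 + (-10)**2) = 0*(-36 + 100) = 0*64 = 0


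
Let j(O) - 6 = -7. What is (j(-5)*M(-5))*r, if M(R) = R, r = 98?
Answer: 490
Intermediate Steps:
j(O) = -1 (j(O) = 6 - 7 = -1)
(j(-5)*M(-5))*r = -1*(-5)*98 = 5*98 = 490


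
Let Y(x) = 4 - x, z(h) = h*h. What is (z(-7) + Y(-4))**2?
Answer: 3249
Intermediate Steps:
z(h) = h**2
(z(-7) + Y(-4))**2 = ((-7)**2 + (4 - 1*(-4)))**2 = (49 + (4 + 4))**2 = (49 + 8)**2 = 57**2 = 3249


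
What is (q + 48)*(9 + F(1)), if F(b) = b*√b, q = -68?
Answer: -200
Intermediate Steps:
F(b) = b^(3/2)
(q + 48)*(9 + F(1)) = (-68 + 48)*(9 + 1^(3/2)) = -20*(9 + 1) = -20*10 = -200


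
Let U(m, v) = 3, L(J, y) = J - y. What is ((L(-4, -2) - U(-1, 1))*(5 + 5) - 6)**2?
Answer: 3136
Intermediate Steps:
((L(-4, -2) - U(-1, 1))*(5 + 5) - 6)**2 = (((-4 - 1*(-2)) - 1*3)*(5 + 5) - 6)**2 = (((-4 + 2) - 3)*10 - 6)**2 = ((-2 - 3)*10 - 6)**2 = (-5*10 - 6)**2 = (-50 - 6)**2 = (-56)**2 = 3136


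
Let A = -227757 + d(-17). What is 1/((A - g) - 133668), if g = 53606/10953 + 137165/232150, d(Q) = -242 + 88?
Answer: -508547790/183882990760639 ≈ -2.7656e-6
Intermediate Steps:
d(Q) = -154
g = 2789400229/508547790 (g = 53606*(1/10953) + 137165*(1/232150) = 53606/10953 + 27433/46430 = 2789400229/508547790 ≈ 5.4850)
A = -227911 (A = -227757 - 154 = -227911)
1/((A - g) - 133668) = 1/((-227911 - 1*2789400229/508547790) - 133668) = 1/((-227911 - 2789400229/508547790) - 133668) = 1/(-115906424766919/508547790 - 133668) = 1/(-183882990760639/508547790) = -508547790/183882990760639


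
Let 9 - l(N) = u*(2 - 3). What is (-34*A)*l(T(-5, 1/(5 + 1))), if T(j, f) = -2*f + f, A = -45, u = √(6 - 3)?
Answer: 13770 + 1530*√3 ≈ 16420.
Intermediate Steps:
u = √3 ≈ 1.7320
T(j, f) = -f
l(N) = 9 + √3 (l(N) = 9 - √3*(2 - 3) = 9 - √3*(-1) = 9 - (-1)*√3 = 9 + √3)
(-34*A)*l(T(-5, 1/(5 + 1))) = (-34*(-45))*(9 + √3) = 1530*(9 + √3) = 13770 + 1530*√3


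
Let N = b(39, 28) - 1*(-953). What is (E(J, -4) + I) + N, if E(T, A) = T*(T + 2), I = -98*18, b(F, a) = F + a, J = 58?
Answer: 2736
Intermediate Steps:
I = -1764
E(T, A) = T*(2 + T)
N = 1020 (N = (39 + 28) - 1*(-953) = 67 + 953 = 1020)
(E(J, -4) + I) + N = (58*(2 + 58) - 1764) + 1020 = (58*60 - 1764) + 1020 = (3480 - 1764) + 1020 = 1716 + 1020 = 2736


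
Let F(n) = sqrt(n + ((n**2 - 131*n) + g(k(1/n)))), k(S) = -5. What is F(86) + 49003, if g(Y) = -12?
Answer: 49003 + 2*I*sqrt(949) ≈ 49003.0 + 61.612*I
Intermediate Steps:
F(n) = sqrt(-12 + n**2 - 130*n) (F(n) = sqrt(n + ((n**2 - 131*n) - 12)) = sqrt(n + (-12 + n**2 - 131*n)) = sqrt(-12 + n**2 - 130*n))
F(86) + 49003 = sqrt(-12 + 86**2 - 130*86) + 49003 = sqrt(-12 + 7396 - 11180) + 49003 = sqrt(-3796) + 49003 = 2*I*sqrt(949) + 49003 = 49003 + 2*I*sqrt(949)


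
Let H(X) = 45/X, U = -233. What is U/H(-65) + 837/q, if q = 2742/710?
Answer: 2275658/4113 ≈ 553.28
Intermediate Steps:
q = 1371/355 (q = 2742*(1/710) = 1371/355 ≈ 3.8620)
U/H(-65) + 837/q = -233/(45/(-65)) + 837/(1371/355) = -233/(45*(-1/65)) + 837*(355/1371) = -233/(-9/13) + 99045/457 = -233*(-13/9) + 99045/457 = 3029/9 + 99045/457 = 2275658/4113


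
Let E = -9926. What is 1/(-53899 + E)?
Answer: -1/63825 ≈ -1.5668e-5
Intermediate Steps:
1/(-53899 + E) = 1/(-53899 - 9926) = 1/(-63825) = -1/63825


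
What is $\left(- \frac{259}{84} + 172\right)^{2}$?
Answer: $\frac{4108729}{144} \approx 28533.0$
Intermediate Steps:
$\left(- \frac{259}{84} + 172\right)^{2} = \left(\left(-259\right) \frac{1}{84} + 172\right)^{2} = \left(- \frac{37}{12} + 172\right)^{2} = \left(\frac{2027}{12}\right)^{2} = \frac{4108729}{144}$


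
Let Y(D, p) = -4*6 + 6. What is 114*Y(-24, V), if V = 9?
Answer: -2052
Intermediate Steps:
Y(D, p) = -18 (Y(D, p) = -24 + 6 = -18)
114*Y(-24, V) = 114*(-18) = -2052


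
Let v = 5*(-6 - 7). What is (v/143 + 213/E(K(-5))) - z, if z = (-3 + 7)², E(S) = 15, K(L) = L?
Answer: -124/55 ≈ -2.2545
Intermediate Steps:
v = -65 (v = 5*(-13) = -65)
z = 16 (z = 4² = 16)
(v/143 + 213/E(K(-5))) - z = (-65/143 + 213/15) - 1*16 = (-65*1/143 + 213*(1/15)) - 16 = (-5/11 + 71/5) - 16 = 756/55 - 16 = -124/55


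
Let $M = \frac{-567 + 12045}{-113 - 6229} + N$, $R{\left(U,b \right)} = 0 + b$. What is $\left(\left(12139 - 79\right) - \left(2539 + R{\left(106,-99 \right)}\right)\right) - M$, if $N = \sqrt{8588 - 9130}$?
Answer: $\frac{10170253}{1057} - i \sqrt{542} \approx 9621.8 - 23.281 i$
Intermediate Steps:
$R{\left(U,b \right)} = b$
$N = i \sqrt{542}$ ($N = \sqrt{-542} = i \sqrt{542} \approx 23.281 i$)
$M = - \frac{1913}{1057} + i \sqrt{542}$ ($M = \frac{-567 + 12045}{-113 - 6229} + i \sqrt{542} = \frac{11478}{-6342} + i \sqrt{542} = 11478 \left(- \frac{1}{6342}\right) + i \sqrt{542} = - \frac{1913}{1057} + i \sqrt{542} \approx -1.8098 + 23.281 i$)
$\left(\left(12139 - 79\right) - \left(2539 + R{\left(106,-99 \right)}\right)\right) - M = \left(\left(12139 - 79\right) - 2440\right) - \left(- \frac{1913}{1057} + i \sqrt{542}\right) = \left(\left(12139 - 79\right) + \left(-2539 + 99\right)\right) + \left(\frac{1913}{1057} - i \sqrt{542}\right) = \left(12060 - 2440\right) + \left(\frac{1913}{1057} - i \sqrt{542}\right) = 9620 + \left(\frac{1913}{1057} - i \sqrt{542}\right) = \frac{10170253}{1057} - i \sqrt{542}$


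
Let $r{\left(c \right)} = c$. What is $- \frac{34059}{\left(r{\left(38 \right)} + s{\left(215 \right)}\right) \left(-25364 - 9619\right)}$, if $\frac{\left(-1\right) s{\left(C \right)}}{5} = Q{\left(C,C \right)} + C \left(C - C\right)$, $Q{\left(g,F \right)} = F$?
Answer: $- \frac{11353}{12092457} \approx -0.00093885$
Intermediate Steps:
$s{\left(C \right)} = - 5 C$ ($s{\left(C \right)} = - 5 \left(C + C \left(C - C\right)\right) = - 5 \left(C + C 0\right) = - 5 \left(C + 0\right) = - 5 C$)
$- \frac{34059}{\left(r{\left(38 \right)} + s{\left(215 \right)}\right) \left(-25364 - 9619\right)} = - \frac{34059}{\left(38 - 1075\right) \left(-25364 - 9619\right)} = - \frac{34059}{\left(38 - 1075\right) \left(-34983\right)} = - \frac{34059}{\left(-1037\right) \left(-34983\right)} = - \frac{34059}{36277371} = \left(-34059\right) \frac{1}{36277371} = - \frac{11353}{12092457}$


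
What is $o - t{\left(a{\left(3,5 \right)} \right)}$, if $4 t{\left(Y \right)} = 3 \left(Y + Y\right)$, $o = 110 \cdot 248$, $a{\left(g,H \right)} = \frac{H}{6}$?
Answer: $\frac{109115}{4} \approx 27279.0$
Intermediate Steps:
$a{\left(g,H \right)} = \frac{H}{6}$ ($a{\left(g,H \right)} = H \frac{1}{6} = \frac{H}{6}$)
$o = 27280$
$t{\left(Y \right)} = \frac{3 Y}{2}$ ($t{\left(Y \right)} = \frac{3 \left(Y + Y\right)}{4} = \frac{3 \cdot 2 Y}{4} = \frac{6 Y}{4} = \frac{3 Y}{2}$)
$o - t{\left(a{\left(3,5 \right)} \right)} = 27280 - \frac{3 \cdot \frac{1}{6} \cdot 5}{2} = 27280 - \frac{3}{2} \cdot \frac{5}{6} = 27280 - \frac{5}{4} = \frac{109115}{4}$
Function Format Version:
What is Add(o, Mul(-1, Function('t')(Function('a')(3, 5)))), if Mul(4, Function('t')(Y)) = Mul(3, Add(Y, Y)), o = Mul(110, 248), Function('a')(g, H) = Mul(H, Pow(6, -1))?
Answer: Rational(109115, 4) ≈ 27279.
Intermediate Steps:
Function('a')(g, H) = Mul(Rational(1, 6), H) (Function('a')(g, H) = Mul(H, Rational(1, 6)) = Mul(Rational(1, 6), H))
o = 27280
Function('t')(Y) = Mul(Rational(3, 2), Y) (Function('t')(Y) = Mul(Rational(1, 4), Mul(3, Add(Y, Y))) = Mul(Rational(1, 4), Mul(3, Mul(2, Y))) = Mul(Rational(1, 4), Mul(6, Y)) = Mul(Rational(3, 2), Y))
Add(o, Mul(-1, Function('t')(Function('a')(3, 5)))) = Add(27280, Mul(-1, Mul(Rational(3, 2), Mul(Rational(1, 6), 5)))) = Add(27280, Mul(-1, Mul(Rational(3, 2), Rational(5, 6)))) = Add(27280, Mul(-1, Rational(5, 4))) = Add(27280, Rational(-5, 4)) = Rational(109115, 4)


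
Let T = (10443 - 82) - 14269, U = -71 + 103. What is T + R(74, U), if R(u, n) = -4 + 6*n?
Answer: -3720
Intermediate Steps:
U = 32
T = -3908 (T = 10361 - 14269 = -3908)
T + R(74, U) = -3908 + (-4 + 6*32) = -3908 + (-4 + 192) = -3908 + 188 = -3720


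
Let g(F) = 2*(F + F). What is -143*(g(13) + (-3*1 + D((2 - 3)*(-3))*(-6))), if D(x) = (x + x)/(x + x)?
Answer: -6149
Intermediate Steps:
D(x) = 1 (D(x) = (2*x)/((2*x)) = (2*x)*(1/(2*x)) = 1)
g(F) = 4*F (g(F) = 2*(2*F) = 4*F)
-143*(g(13) + (-3*1 + D((2 - 3)*(-3))*(-6))) = -143*(4*13 + (-3*1 + 1*(-6))) = -143*(52 + (-3 - 6)) = -143*(52 - 9) = -143*43 = -6149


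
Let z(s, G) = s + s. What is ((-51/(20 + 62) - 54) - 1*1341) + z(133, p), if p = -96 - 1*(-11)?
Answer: -92629/82 ≈ -1129.6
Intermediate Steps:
p = -85 (p = -96 + 11 = -85)
z(s, G) = 2*s
((-51/(20 + 62) - 54) - 1*1341) + z(133, p) = ((-51/(20 + 62) - 54) - 1*1341) + 2*133 = ((-51/82 - 54) - 1341) + 266 = (-4479/82 - 1341) + 266 = -114441/82 + 266 = -92629/82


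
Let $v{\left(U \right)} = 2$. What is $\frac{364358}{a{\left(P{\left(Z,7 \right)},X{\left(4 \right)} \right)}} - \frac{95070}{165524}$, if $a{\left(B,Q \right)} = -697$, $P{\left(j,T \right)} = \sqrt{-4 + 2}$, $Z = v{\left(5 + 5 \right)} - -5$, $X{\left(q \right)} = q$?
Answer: $- \frac{30188128691}{57685114} \approx -523.33$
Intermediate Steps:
$Z = 7$ ($Z = 2 - -5 = 2 + 5 = 7$)
$P{\left(j,T \right)} = i \sqrt{2}$ ($P{\left(j,T \right)} = \sqrt{-2} = i \sqrt{2}$)
$\frac{364358}{a{\left(P{\left(Z,7 \right)},X{\left(4 \right)} \right)}} - \frac{95070}{165524} = \frac{364358}{-697} - \frac{95070}{165524} = 364358 \left(- \frac{1}{697}\right) - \frac{47535}{82762} = - \frac{364358}{697} - \frac{47535}{82762} = - \frac{30188128691}{57685114}$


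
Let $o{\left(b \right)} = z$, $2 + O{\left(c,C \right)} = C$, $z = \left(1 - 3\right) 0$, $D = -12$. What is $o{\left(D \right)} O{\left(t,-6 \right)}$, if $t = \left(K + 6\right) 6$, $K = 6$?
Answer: $0$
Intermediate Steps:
$t = 72$ ($t = \left(6 + 6\right) 6 = 12 \cdot 6 = 72$)
$z = 0$ ($z = \left(-2\right) 0 = 0$)
$O{\left(c,C \right)} = -2 + C$
$o{\left(b \right)} = 0$
$o{\left(D \right)} O{\left(t,-6 \right)} = 0 \left(-2 - 6\right) = 0 \left(-8\right) = 0$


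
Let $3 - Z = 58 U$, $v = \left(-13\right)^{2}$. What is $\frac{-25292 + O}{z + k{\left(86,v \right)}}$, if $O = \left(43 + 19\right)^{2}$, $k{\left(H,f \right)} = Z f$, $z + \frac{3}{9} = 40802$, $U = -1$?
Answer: $- \frac{16086}{38333} \approx -0.41964$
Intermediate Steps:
$v = 169$
$z = \frac{122405}{3}$ ($z = - \frac{1}{3} + 40802 = \frac{122405}{3} \approx 40802.0$)
$Z = 61$ ($Z = 3 - 58 \left(-1\right) = 3 - -58 = 3 + 58 = 61$)
$k{\left(H,f \right)} = 61 f$
$O = 3844$ ($O = 62^{2} = 3844$)
$\frac{-25292 + O}{z + k{\left(86,v \right)}} = \frac{-25292 + 3844}{\frac{122405}{3} + 61 \cdot 169} = - \frac{21448}{\frac{122405}{3} + 10309} = - \frac{21448}{\frac{153332}{3}} = \left(-21448\right) \frac{3}{153332} = - \frac{16086}{38333}$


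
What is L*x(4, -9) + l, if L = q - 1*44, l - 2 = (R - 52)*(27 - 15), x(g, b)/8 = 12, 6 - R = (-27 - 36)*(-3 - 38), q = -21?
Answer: -37786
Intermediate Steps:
R = -2577 (R = 6 - (-27 - 36)*(-3 - 38) = 6 - (-63)*(-41) = 6 - 1*2583 = 6 - 2583 = -2577)
x(g, b) = 96 (x(g, b) = 8*12 = 96)
l = -31546 (l = 2 + (-2577 - 52)*(27 - 15) = 2 - 2629*12 = 2 - 31548 = -31546)
L = -65 (L = -21 - 1*44 = -21 - 44 = -65)
L*x(4, -9) + l = -65*96 - 31546 = -6240 - 31546 = -37786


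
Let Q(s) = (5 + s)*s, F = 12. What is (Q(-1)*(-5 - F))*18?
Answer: 1224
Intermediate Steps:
Q(s) = s*(5 + s)
(Q(-1)*(-5 - F))*18 = ((-(5 - 1))*(-5 - 1*12))*18 = ((-1*4)*(-5 - 12))*18 = -4*(-17)*18 = 68*18 = 1224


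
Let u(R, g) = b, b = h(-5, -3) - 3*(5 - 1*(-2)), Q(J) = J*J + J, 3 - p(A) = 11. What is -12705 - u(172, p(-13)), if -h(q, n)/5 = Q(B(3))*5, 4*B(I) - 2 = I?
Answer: -201819/16 ≈ -12614.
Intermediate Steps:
B(I) = ½ + I/4
p(A) = -8 (p(A) = 3 - 1*11 = 3 - 11 = -8)
Q(J) = J + J² (Q(J) = J² + J = J + J²)
h(q, n) = -1125/16 (h(q, n) = -5*(½ + (¼)*3)*(1 + (½ + (¼)*3))*5 = -5*(½ + ¾)*(1 + (½ + ¾))*5 = -5*5*(1 + 5/4)/4*5 = -5*(5/4)*(9/4)*5 = -225*5/16 = -5*225/16 = -1125/16)
b = -1461/16 (b = -1125/16 - 3*(5 - 1*(-2)) = -1125/16 - 3*(5 + 2) = -1125/16 - 3*7 = -1125/16 - 21 = -1461/16 ≈ -91.313)
u(R, g) = -1461/16
-12705 - u(172, p(-13)) = -12705 - 1*(-1461/16) = -12705 + 1461/16 = -201819/16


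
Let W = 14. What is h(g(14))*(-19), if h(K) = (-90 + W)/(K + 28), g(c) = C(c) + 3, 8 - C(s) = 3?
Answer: 361/9 ≈ 40.111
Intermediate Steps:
C(s) = 5 (C(s) = 8 - 1*3 = 8 - 3 = 5)
g(c) = 8 (g(c) = 5 + 3 = 8)
h(K) = -76/(28 + K) (h(K) = (-90 + 14)/(K + 28) = -76/(28 + K))
h(g(14))*(-19) = -76/(28 + 8)*(-19) = -76/36*(-19) = -76*1/36*(-19) = -19/9*(-19) = 361/9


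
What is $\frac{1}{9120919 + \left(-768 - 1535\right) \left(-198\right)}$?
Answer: $\frac{1}{9576913} \approx 1.0442 \cdot 10^{-7}$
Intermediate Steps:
$\frac{1}{9120919 + \left(-768 - 1535\right) \left(-198\right)} = \frac{1}{9120919 - -455994} = \frac{1}{9120919 + 455994} = \frac{1}{9576913}$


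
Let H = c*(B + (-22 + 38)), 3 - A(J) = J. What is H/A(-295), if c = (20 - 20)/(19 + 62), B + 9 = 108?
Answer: 0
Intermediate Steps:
B = 99 (B = -9 + 108 = 99)
A(J) = 3 - J
c = 0 (c = 0/81 = 0*(1/81) = 0)
H = 0 (H = 0*(99 + (-22 + 38)) = 0*(99 + 16) = 0*115 = 0)
H/A(-295) = 0/(3 - 1*(-295)) = 0/(3 + 295) = 0/298 = 0*(1/298) = 0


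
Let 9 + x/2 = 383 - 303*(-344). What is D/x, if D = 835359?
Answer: 835359/209212 ≈ 3.9929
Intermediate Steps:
x = 209212 (x = -18 + 2*(383 - 303*(-344)) = -18 + 2*(383 + 104232) = -18 + 2*104615 = -18 + 209230 = 209212)
D/x = 835359/209212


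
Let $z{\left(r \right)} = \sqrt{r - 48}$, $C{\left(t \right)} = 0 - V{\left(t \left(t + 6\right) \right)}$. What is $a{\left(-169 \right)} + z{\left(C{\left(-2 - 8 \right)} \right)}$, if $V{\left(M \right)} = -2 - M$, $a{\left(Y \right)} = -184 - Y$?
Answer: $-15 + i \sqrt{6} \approx -15.0 + 2.4495 i$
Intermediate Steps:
$C{\left(t \right)} = 2 + t \left(6 + t\right)$ ($C{\left(t \right)} = 0 - \left(-2 - t \left(t + 6\right)\right) = 0 - \left(-2 - t \left(6 + t\right)\right) = 0 + \left(2 + t \left(6 + t\right)\right) = 2 + t \left(6 + t\right)$)
$z{\left(r \right)} = \sqrt{-48 + r}$
$a{\left(-169 \right)} + z{\left(C{\left(-2 - 8 \right)} \right)} = \left(-184 - -169\right) + \sqrt{-48 + \left(2 + \left(-2 - 8\right) \left(6 - 10\right)\right)} = \left(-184 + 169\right) + \sqrt{-48 + \left(2 + \left(-2 - 8\right) \left(6 - 10\right)\right)} = -15 + \sqrt{-48 - \left(-2 + 10 \left(6 - 10\right)\right)} = -15 + \sqrt{-48 + \left(2 - -40\right)} = -15 + \sqrt{-48 + \left(2 + 40\right)} = -15 + \sqrt{-48 + 42} = -15 + \sqrt{-6} = -15 + i \sqrt{6}$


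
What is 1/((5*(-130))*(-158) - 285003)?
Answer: -1/182303 ≈ -5.4854e-6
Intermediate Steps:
1/((5*(-130))*(-158) - 285003) = 1/(-650*(-158) - 285003) = 1/(102700 - 285003) = 1/(-182303) = -1/182303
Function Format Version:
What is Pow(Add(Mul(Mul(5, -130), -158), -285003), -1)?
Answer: Rational(-1, 182303) ≈ -5.4854e-6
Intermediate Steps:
Pow(Add(Mul(Mul(5, -130), -158), -285003), -1) = Pow(Add(Mul(-650, -158), -285003), -1) = Pow(Add(102700, -285003), -1) = Pow(-182303, -1) = Rational(-1, 182303)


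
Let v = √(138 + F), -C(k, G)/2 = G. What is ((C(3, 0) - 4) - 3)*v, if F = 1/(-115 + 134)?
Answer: -7*√49837/19 ≈ -82.247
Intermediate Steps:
F = 1/19 ≈ 0.052632
C(k, G) = -2*G
v = √49837/19 (v = √(138 + 1/19) = √(2623/19) = √49837/19 ≈ 11.750)
((C(3, 0) - 4) - 3)*v = ((-2*0 - 4) - 3)*(√49837/19) = ((0 - 4) - 3)*(√49837/19) = (-4 - 3)*(√49837/19) = -7*√49837/19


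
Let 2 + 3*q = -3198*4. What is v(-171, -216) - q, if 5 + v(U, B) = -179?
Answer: 12242/3 ≈ 4080.7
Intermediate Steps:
v(U, B) = -184 (v(U, B) = -5 - 179 = -184)
q = -12794/3 (q = -2/3 + (-3198*4)/3 = -2/3 + (1/3)*(-12792) = -2/3 - 4264 = -12794/3 ≈ -4264.7)
v(-171, -216) - q = -184 - 1*(-12794/3) = -184 + 12794/3 = 12242/3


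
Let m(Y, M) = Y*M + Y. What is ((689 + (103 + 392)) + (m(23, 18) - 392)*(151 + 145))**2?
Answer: 210366016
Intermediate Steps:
m(Y, M) = Y + M*Y (m(Y, M) = M*Y + Y = Y + M*Y)
((689 + (103 + 392)) + (m(23, 18) - 392)*(151 + 145))**2 = ((689 + (103 + 392)) + (23*(1 + 18) - 392)*(151 + 145))**2 = ((689 + 495) + (23*19 - 392)*296)**2 = (1184 + (437 - 392)*296)**2 = (1184 + 45*296)**2 = (1184 + 13320)**2 = 14504**2 = 210366016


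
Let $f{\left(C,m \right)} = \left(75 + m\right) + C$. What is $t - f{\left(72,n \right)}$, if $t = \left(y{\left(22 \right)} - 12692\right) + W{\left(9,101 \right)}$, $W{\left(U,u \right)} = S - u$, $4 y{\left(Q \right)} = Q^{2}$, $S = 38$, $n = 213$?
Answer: $-12994$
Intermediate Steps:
$y{\left(Q \right)} = \frac{Q^{2}}{4}$
$W{\left(U,u \right)} = 38 - u$
$f{\left(C,m \right)} = 75 + C + m$
$t = -12634$ ($t = \left(\frac{22^{2}}{4} - 12692\right) + \left(38 - 101\right) = \left(\frac{1}{4} \cdot 484 - 12692\right) + \left(38 - 101\right) = \left(121 - 12692\right) - 63 = -12571 - 63 = -12634$)
$t - f{\left(72,n \right)} = -12634 - \left(75 + 72 + 213\right) = -12634 - 360 = -12994$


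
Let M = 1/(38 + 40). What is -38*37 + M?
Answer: -109667/78 ≈ -1406.0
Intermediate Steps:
M = 1/78 ≈ 0.012821
-38*37 + M = -38*37 + 1/78 = -1406 + 1/78 = -109667/78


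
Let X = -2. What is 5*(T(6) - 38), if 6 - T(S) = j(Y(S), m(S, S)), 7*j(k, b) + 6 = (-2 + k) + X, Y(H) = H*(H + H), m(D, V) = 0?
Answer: -1430/7 ≈ -204.29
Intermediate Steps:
Y(H) = 2*H**2 (Y(H) = H*(2*H) = 2*H**2)
j(k, b) = -10/7 + k/7 (j(k, b) = -6/7 + ((-2 + k) - 2)/7 = -6/7 + (-4 + k)/7 = -6/7 + (-4/7 + k/7) = -10/7 + k/7)
T(S) = 52/7 - 2*S**2/7 (T(S) = 6 - (-10/7 + (2*S**2)/7) = 6 - (-10/7 + 2*S**2/7) = 6 + (10/7 - 2*S**2/7) = 52/7 - 2*S**2/7)
5*(T(6) - 38) = 5*((52/7 - 2/7*6**2) - 38) = 5*((52/7 - 2/7*36) - 38) = 5*((52/7 - 72/7) - 38) = 5*(-20/7 - 38) = 5*(-286/7) = -1430/7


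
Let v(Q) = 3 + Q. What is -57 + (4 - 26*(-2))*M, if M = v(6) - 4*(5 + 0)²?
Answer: -5153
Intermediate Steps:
M = -91 (M = (3 + 6) - 4*(5 + 0)² = 9 - 4*5² = 9 - 4*25 = 9 - 100 = -91)
-57 + (4 - 26*(-2))*M = -57 + (4 - 26*(-2))*(-91) = -57 + (4 + 52)*(-91) = -57 + 56*(-91) = -57 - 5096 = -5153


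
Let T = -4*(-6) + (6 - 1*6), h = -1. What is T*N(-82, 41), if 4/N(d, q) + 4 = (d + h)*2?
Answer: -48/85 ≈ -0.56471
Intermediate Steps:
T = 24 (T = 24 + (6 - 6) = 24 + 0 = 24)
N(d, q) = 4/(-6 + 2*d) (N(d, q) = 4/(-4 + (d - 1)*2) = 4/(-4 + (-1 + d)*2) = 4/(-4 + (-2 + 2*d)) = 4/(-6 + 2*d))
T*N(-82, 41) = 24*(2/(-3 - 82)) = 24*(2/(-85)) = 24*(2*(-1/85)) = 24*(-2/85) = -48/85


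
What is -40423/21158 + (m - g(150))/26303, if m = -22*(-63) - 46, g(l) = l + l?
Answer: -1041241849/556518874 ≈ -1.8710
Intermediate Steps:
g(l) = 2*l
m = 1340 (m = 1386 - 46 = 1340)
-40423/21158 + (m - g(150))/26303 = -40423/21158 + (1340 - 2*150)/26303 = -40423*1/21158 + (1340 - 1*300)*(1/26303) = -40423/21158 + (1340 - 300)*(1/26303) = -40423/21158 + 1040*(1/26303) = -40423/21158 + 1040/26303 = -1041241849/556518874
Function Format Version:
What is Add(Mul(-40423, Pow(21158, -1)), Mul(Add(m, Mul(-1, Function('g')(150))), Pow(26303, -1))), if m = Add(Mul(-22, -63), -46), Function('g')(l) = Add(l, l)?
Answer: Rational(-1041241849, 556518874) ≈ -1.8710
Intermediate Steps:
Function('g')(l) = Mul(2, l)
m = 1340 (m = Add(1386, -46) = 1340)
Add(Mul(-40423, Pow(21158, -1)), Mul(Add(m, Mul(-1, Function('g')(150))), Pow(26303, -1))) = Add(Mul(-40423, Pow(21158, -1)), Mul(Add(1340, Mul(-1, Mul(2, 150))), Pow(26303, -1))) = Add(Mul(-40423, Rational(1, 21158)), Mul(Add(1340, Mul(-1, 300)), Rational(1, 26303))) = Add(Rational(-40423, 21158), Mul(Add(1340, -300), Rational(1, 26303))) = Add(Rational(-40423, 21158), Mul(1040, Rational(1, 26303))) = Add(Rational(-40423, 21158), Rational(1040, 26303)) = Rational(-1041241849, 556518874)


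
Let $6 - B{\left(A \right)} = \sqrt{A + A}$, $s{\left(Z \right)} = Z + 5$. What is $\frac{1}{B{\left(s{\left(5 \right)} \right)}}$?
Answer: $\frac{3}{8} + \frac{\sqrt{5}}{8} \approx 0.65451$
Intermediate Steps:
$s{\left(Z \right)} = 5 + Z$
$B{\left(A \right)} = 6 - \sqrt{2} \sqrt{A}$ ($B{\left(A \right)} = 6 - \sqrt{A + A} = 6 - \sqrt{2 A} = 6 - \sqrt{2} \sqrt{A}$)
$\frac{1}{B{\left(s{\left(5 \right)} \right)}} = \frac{1}{6 - \sqrt{2} \sqrt{5 + 5}} = \frac{1}{6 - \sqrt{2} \sqrt{10}} = \frac{1}{6 - 2 \sqrt{5}}$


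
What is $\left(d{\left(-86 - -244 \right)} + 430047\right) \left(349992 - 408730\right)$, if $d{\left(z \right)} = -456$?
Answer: $-25233316158$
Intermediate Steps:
$\left(d{\left(-86 - -244 \right)} + 430047\right) \left(349992 - 408730\right) = \left(-456 + 430047\right) \left(349992 - 408730\right) = 429591 \left(-58738\right) = -25233316158$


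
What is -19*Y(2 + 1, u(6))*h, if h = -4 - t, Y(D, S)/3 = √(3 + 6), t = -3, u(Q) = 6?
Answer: 171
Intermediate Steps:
Y(D, S) = 9 (Y(D, S) = 3*√(3 + 6) = 3*√9 = 3*3 = 9)
h = -1 (h = -4 - 1*(-3) = -4 + 3 = -1)
-19*Y(2 + 1, u(6))*h = -171*(-1) = -19*(-9) = 171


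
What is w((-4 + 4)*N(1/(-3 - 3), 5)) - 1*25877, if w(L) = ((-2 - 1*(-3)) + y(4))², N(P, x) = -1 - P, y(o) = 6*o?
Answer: -25252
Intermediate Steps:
w(L) = 625 (w(L) = ((-2 - 1*(-3)) + 6*4)² = ((-2 + 3) + 24)² = (1 + 24)² = 25² = 625)
w((-4 + 4)*N(1/(-3 - 3), 5)) - 1*25877 = 625 - 1*25877 = 625 - 25877 = -25252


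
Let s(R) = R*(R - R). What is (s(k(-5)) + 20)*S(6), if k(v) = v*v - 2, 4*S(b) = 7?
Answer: 35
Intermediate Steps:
S(b) = 7/4 (S(b) = (¼)*7 = 7/4)
k(v) = -2 + v² (k(v) = v² - 2 = -2 + v²)
s(R) = 0 (s(R) = R*0 = 0)
(s(k(-5)) + 20)*S(6) = (0 + 20)*(7/4) = 20*(7/4) = 35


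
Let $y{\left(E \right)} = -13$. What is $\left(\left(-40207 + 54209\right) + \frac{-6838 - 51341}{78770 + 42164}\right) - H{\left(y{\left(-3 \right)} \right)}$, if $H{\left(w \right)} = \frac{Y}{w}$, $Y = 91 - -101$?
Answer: $\frac{2003235935}{142922} \approx 14016.0$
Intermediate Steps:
$Y = 192$ ($Y = 91 + 101 = 192$)
$H{\left(w \right)} = \frac{192}{w}$
$\left(\left(-40207 + 54209\right) + \frac{-6838 - 51341}{78770 + 42164}\right) - H{\left(y{\left(-3 \right)} \right)} = \left(\left(-40207 + 54209\right) + \frac{-6838 - 51341}{78770 + 42164}\right) - \frac{192}{-13} = \left(14002 - \frac{58179}{120934}\right) - 192 \left(- \frac{1}{13}\right) = \left(14002 - \frac{5289}{10994}\right) - - \frac{192}{13} = \left(14002 - \frac{5289}{10994}\right) + \frac{192}{13} = \frac{153932699}{10994} + \frac{192}{13} = \frac{2003235935}{142922}$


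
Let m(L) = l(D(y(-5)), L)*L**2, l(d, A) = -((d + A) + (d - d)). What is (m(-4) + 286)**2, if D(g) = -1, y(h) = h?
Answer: 133956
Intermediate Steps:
l(d, A) = -A - d (l(d, A) = -((A + d) + 0) = -(A + d) = -A - d)
m(L) = L**2*(1 - L) (m(L) = (-L - 1*(-1))*L**2 = (-L + 1)*L**2 = (1 - L)*L**2 = L**2*(1 - L))
(m(-4) + 286)**2 = ((-4)**2*(1 - 1*(-4)) + 286)**2 = (16*(1 + 4) + 286)**2 = (16*5 + 286)**2 = (80 + 286)**2 = 366**2 = 133956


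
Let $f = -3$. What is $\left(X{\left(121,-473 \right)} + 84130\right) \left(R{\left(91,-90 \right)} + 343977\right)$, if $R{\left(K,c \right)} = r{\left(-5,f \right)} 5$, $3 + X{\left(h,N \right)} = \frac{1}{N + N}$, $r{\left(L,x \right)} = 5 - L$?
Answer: $\frac{27379093275807}{946} \approx 2.8942 \cdot 10^{10}$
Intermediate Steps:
$X{\left(h,N \right)} = -3 + \frac{1}{2 N}$ ($X{\left(h,N \right)} = -3 + \frac{1}{N + N} = -3 + \frac{1}{2 N}$)
$R{\left(K,c \right)} = 50$ ($R{\left(K,c \right)} = \left(5 - -5\right) 5 = \left(5 + 5\right) 5 = 10 \cdot 5 = 50$)
$\left(X{\left(121,-473 \right)} + 84130\right) \left(R{\left(91,-90 \right)} + 343977\right) = \left(\left(-3 + \frac{1}{2 \left(-473\right)}\right) + 84130\right) \left(50 + 343977\right) = \left(\left(-3 + \frac{1}{2} \left(- \frac{1}{473}\right)\right) + 84130\right) 344027 = \left(\left(-3 - \frac{1}{946}\right) + 84130\right) 344027 = \left(- \frac{2839}{946} + 84130\right) 344027 = \frac{79584141}{946} \cdot 344027 = \frac{27379093275807}{946}$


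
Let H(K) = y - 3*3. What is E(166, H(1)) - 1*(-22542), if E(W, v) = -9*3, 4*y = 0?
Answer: 22515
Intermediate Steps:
y = 0 (y = (¼)*0 = 0)
H(K) = -9 (H(K) = 0 - 3*3 = 0 - 9 = -9)
E(W, v) = -27
E(166, H(1)) - 1*(-22542) = -27 - 1*(-22542) = -27 + 22542 = 22515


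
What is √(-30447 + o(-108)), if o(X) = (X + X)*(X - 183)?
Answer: 3*√3601 ≈ 180.02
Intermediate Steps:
o(X) = 2*X*(-183 + X) (o(X) = (2*X)*(-183 + X) = 2*X*(-183 + X))
√(-30447 + o(-108)) = √(-30447 + 2*(-108)*(-183 - 108)) = √(-30447 + 2*(-108)*(-291)) = √(-30447 + 62856) = √32409 = 3*√3601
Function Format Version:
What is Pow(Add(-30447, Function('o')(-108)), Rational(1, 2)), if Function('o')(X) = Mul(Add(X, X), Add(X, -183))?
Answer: Mul(3, Pow(3601, Rational(1, 2))) ≈ 180.02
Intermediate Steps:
Function('o')(X) = Mul(2, X, Add(-183, X)) (Function('o')(X) = Mul(Mul(2, X), Add(-183, X)) = Mul(2, X, Add(-183, X)))
Pow(Add(-30447, Function('o')(-108)), Rational(1, 2)) = Pow(Add(-30447, Mul(2, -108, Add(-183, -108))), Rational(1, 2)) = Pow(Add(-30447, Mul(2, -108, -291)), Rational(1, 2)) = Pow(Add(-30447, 62856), Rational(1, 2)) = Pow(32409, Rational(1, 2)) = Mul(3, Pow(3601, Rational(1, 2)))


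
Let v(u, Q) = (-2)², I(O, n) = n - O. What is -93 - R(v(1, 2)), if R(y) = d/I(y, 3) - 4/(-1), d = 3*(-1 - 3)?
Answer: -109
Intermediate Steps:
d = -12 (d = 3*(-4) = -12)
v(u, Q) = 4
R(y) = 4 - 12/(3 - y) (R(y) = -12/(3 - y) - 4/(-1) = -12/(3 - y) - 4*(-1) = -12/(3 - y) + 4 = 4 - 12/(3 - y))
-93 - R(v(1, 2)) = -93 - 4*4/(-3 + 4) = -93 - 4*4/1 = -93 - 4*4 = -93 - 1*16 = -93 - 16 = -109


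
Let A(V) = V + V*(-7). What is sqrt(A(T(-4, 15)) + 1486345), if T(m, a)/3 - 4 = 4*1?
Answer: sqrt(1486201) ≈ 1219.1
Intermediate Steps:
T(m, a) = 24 (T(m, a) = 12 + 3*(4*1) = 12 + 3*4 = 12 + 12 = 24)
A(V) = -6*V (A(V) = V - 7*V = -6*V)
sqrt(A(T(-4, 15)) + 1486345) = sqrt(-6*24 + 1486345) = sqrt(-144 + 1486345) = sqrt(1486201)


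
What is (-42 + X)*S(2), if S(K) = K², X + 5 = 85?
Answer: 152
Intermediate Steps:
X = 80 (X = -5 + 85 = 80)
(-42 + X)*S(2) = (-42 + 80)*2² = 38*4 = 152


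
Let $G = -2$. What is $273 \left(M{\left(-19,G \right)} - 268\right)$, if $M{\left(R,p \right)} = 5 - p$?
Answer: $-71253$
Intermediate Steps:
$273 \left(M{\left(-19,G \right)} - 268\right) = 273 \left(\left(5 - -2\right) - 268\right) = 273 \left(\left(5 + 2\right) - 268\right) = 273 \left(7 - 268\right) = 273 \left(-261\right) = -71253$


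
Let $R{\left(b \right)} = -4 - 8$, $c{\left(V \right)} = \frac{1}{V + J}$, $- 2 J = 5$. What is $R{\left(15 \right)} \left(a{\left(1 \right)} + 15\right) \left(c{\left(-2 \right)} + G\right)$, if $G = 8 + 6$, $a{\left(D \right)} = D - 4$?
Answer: $-1984$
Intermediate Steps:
$J = - \frac{5}{2}$ ($J = \left(- \frac{1}{2}\right) 5 = - \frac{5}{2} \approx -2.5$)
$c{\left(V \right)} = \frac{1}{- \frac{5}{2} + V}$ ($c{\left(V \right)} = \frac{1}{V - \frac{5}{2}} = \frac{1}{- \frac{5}{2} + V}$)
$a{\left(D \right)} = -4 + D$
$G = 14$
$R{\left(b \right)} = -12$ ($R{\left(b \right)} = -4 - 8 = -12$)
$R{\left(15 \right)} \left(a{\left(1 \right)} + 15\right) \left(c{\left(-2 \right)} + G\right) = - 12 \left(\left(-4 + 1\right) + 15\right) \left(\frac{2}{-5 + 2 \left(-2\right)} + 14\right) = - 12 \left(-3 + 15\right) \left(\frac{2}{-5 - 4} + 14\right) = - 12 \cdot 12 \left(\frac{2}{-9} + 14\right) = - 12 \cdot 12 \left(2 \left(- \frac{1}{9}\right) + 14\right) = - 12 \cdot 12 \left(- \frac{2}{9} + 14\right) = - 12 \cdot 12 \cdot \frac{124}{9} = \left(-12\right) \frac{496}{3} = -1984$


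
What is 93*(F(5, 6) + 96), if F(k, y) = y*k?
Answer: 11718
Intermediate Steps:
F(k, y) = k*y
93*(F(5, 6) + 96) = 93*(5*6 + 96) = 93*(30 + 96) = 93*126 = 11718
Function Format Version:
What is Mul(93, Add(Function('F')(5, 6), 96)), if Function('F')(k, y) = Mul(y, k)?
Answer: 11718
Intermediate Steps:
Function('F')(k, y) = Mul(k, y)
Mul(93, Add(Function('F')(5, 6), 96)) = Mul(93, Add(Mul(5, 6), 96)) = Mul(93, Add(30, 96)) = Mul(93, 126) = 11718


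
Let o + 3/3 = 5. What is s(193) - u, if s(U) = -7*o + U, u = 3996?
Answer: -3831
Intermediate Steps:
o = 4 (o = -1 + 5 = 4)
s(U) = -28 + U (s(U) = -7*4 + U = -28 + U)
s(193) - u = (-28 + 193) - 1*3996 = 165 - 3996 = -3831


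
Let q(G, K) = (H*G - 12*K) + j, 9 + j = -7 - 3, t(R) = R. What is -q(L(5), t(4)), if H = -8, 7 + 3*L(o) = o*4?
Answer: 305/3 ≈ 101.67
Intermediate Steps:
L(o) = -7/3 + 4*o/3 (L(o) = -7/3 + (o*4)/3 = -7/3 + (4*o)/3 = -7/3 + 4*o/3)
j = -19 (j = -9 + (-7 - 3) = -9 - 10 = -19)
q(G, K) = -19 - 12*K - 8*G (q(G, K) = (-8*G - 12*K) - 19 = (-12*K - 8*G) - 19 = -19 - 12*K - 8*G)
-q(L(5), t(4)) = -(-19 - 12*4 - 8*(-7/3 + (4/3)*5)) = -(-19 - 48 - 8*(-7/3 + 20/3)) = -(-19 - 48 - 8*13/3) = -(-19 - 48 - 104/3) = -1*(-305/3) = 305/3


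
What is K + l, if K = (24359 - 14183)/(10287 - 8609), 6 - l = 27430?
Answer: -23003648/839 ≈ -27418.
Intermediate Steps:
l = -27424 (l = 6 - 1*27430 = 6 - 27430 = -27424)
K = 5088/839 (K = 10176/1678 = 10176*(1/1678) = 5088/839 ≈ 6.0644)
K + l = 5088/839 - 27424 = -23003648/839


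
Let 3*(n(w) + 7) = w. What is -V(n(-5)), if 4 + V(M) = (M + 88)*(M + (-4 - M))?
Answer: 964/3 ≈ 321.33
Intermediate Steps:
n(w) = -7 + w/3
V(M) = -356 - 4*M (V(M) = -4 + (M + 88)*(M + (-4 - M)) = -4 + (88 + M)*(-4) = -4 + (-352 - 4*M) = -356 - 4*M)
-V(n(-5)) = -(-356 - 4*(-7 + (⅓)*(-5))) = -(-356 - 4*(-7 - 5/3)) = -(-356 - 4*(-26/3)) = -(-356 + 104/3) = -1*(-964/3) = 964/3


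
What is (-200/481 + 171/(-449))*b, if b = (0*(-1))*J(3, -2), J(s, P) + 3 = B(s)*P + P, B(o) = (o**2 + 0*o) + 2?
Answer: 0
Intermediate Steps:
B(o) = 2 + o**2 (B(o) = (o**2 + 0) + 2 = o**2 + 2 = 2 + o**2)
J(s, P) = -3 + P + P*(2 + s**2) (J(s, P) = -3 + ((2 + s**2)*P + P) = -3 + (P*(2 + s**2) + P) = -3 + (P + P*(2 + s**2)) = -3 + P + P*(2 + s**2))
b = 0 (b = (0*(-1))*(-3 - 2 - 2*(2 + 3**2)) = 0*(-3 - 2 - 2*(2 + 9)) = 0*(-3 - 2 - 2*11) = 0*(-3 - 2 - 22) = 0*(-27) = 0)
(-200/481 + 171/(-449))*b = (-200/481 + 171/(-449))*0 = (-200*1/481 + 171*(-1/449))*0 = (-200/481 - 171/449)*0 = -172051/215969*0 = 0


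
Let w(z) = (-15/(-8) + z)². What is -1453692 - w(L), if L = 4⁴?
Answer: -97292257/64 ≈ -1.5202e+6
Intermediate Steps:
L = 256
w(z) = (15/8 + z)² (w(z) = (-15*(-⅛) + z)² = (15/8 + z)²)
-1453692 - w(L) = -1453692 - (15 + 8*256)²/64 = -1453692 - (15 + 2048)²/64 = -1453692 - 2063²/64 = -1453692 - 4255969/64 = -97292257/64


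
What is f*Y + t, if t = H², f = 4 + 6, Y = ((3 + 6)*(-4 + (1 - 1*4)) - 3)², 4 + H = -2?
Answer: 43596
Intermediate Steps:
H = -6 (H = -4 - 2 = -6)
Y = 4356 (Y = (9*(-4 + (1 - 4)) - 3)² = (9*(-4 - 3) - 3)² = (9*(-7) - 3)² = (-63 - 3)² = (-66)² = 4356)
f = 10
t = 36 (t = (-6)² = 36)
f*Y + t = 10*4356 + 36 = 43560 + 36 = 43596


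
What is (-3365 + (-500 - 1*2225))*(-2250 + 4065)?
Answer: -11053350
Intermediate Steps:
(-3365 + (-500 - 1*2225))*(-2250 + 4065) = (-3365 + (-500 - 2225))*1815 = (-3365 - 2725)*1815 = -6090*1815 = -11053350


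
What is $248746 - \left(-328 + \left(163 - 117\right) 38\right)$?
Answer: $247326$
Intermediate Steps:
$248746 - \left(-328 + \left(163 - 117\right) 38\right) = 248746 - \left(-328 + 46 \cdot 38\right) = 248746 - \left(-328 + 1748\right) = 248746 - 1420 = 247326$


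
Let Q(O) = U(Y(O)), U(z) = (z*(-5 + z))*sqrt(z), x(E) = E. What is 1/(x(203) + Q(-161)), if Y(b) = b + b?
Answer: 29/509994021943 - 15042*I*sqrt(322)/509994021943 ≈ 5.6863e-11 - 5.2926e-7*I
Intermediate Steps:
Y(b) = 2*b
U(z) = z**(3/2)*(-5 + z)
Q(O) = 2*sqrt(2)*O**(3/2)*(-5 + 2*O) (Q(O) = (2*O)**(3/2)*(-5 + 2*O) = (2*sqrt(2)*O**(3/2))*(-5 + 2*O) = 2*sqrt(2)*O**(3/2)*(-5 + 2*O))
1/(x(203) + Q(-161)) = 1/(203 + sqrt(2)*(-161)**(3/2)*(-10 + 4*(-161))) = 1/(203 + sqrt(2)*(-161*I*sqrt(161))*(-10 - 644)) = 1/(203 + sqrt(2)*(-161*I*sqrt(161))*(-654)) = 1/(203 + 105294*I*sqrt(322))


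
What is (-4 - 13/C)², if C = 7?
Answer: 1681/49 ≈ 34.306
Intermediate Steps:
(-4 - 13/C)² = (-4 - 13/7)² = (-41/7)² = 1681/49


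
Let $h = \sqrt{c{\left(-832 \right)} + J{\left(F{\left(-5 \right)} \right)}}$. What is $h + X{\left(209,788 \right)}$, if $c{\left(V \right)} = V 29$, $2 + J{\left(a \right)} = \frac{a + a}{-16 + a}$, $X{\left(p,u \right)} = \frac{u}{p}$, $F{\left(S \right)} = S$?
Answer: $\frac{788}{209} + \frac{4 i \sqrt{665070}}{21} \approx 3.7703 + 155.34 i$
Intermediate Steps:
$J{\left(a \right)} = -2 + \frac{2 a}{-16 + a}$ ($J{\left(a \right)} = -2 + \frac{a + a}{-16 + a} = -2 + \frac{2 a}{-16 + a}$)
$c{\left(V \right)} = 29 V$
$h = \frac{4 i \sqrt{665070}}{21}$ ($h = \sqrt{29 \left(-832\right) + \frac{32}{-16 - 5}} = \sqrt{-24128 + \frac{32}{-21}} = \sqrt{-24128 + 32 \left(- \frac{1}{21}\right)} = \sqrt{-24128 - \frac{32}{21}} = \sqrt{- \frac{506720}{21}} = \frac{4 i \sqrt{665070}}{21} \approx 155.34 i$)
$h + X{\left(209,788 \right)} = \frac{4 i \sqrt{665070}}{21} + \frac{788}{209} = \frac{788}{209} + \frac{4 i \sqrt{665070}}{21}$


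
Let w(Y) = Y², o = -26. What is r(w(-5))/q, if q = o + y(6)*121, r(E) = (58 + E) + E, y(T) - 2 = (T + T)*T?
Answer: 3/248 ≈ 0.012097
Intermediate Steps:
y(T) = 2 + 2*T² (y(T) = 2 + (T + T)*T = 2 + (2*T)*T = 2 + 2*T²)
r(E) = 58 + 2*E
q = 8928 (q = -26 + (2 + 2*6²)*121 = -26 + (2 + 2*36)*121 = -26 + (2 + 72)*121 = -26 + 74*121 = -26 + 8954 = 8928)
r(w(-5))/q = (58 + 2*(-5)²)/8928 = (58 + 2*25)*(1/8928) = (58 + 50)*(1/8928) = 108*(1/8928) = 3/248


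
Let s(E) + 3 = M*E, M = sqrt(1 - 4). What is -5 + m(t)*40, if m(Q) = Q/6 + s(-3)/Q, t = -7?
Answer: -725/21 + 120*I*sqrt(3)/7 ≈ -34.524 + 29.692*I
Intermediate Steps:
M = I*sqrt(3) (M = sqrt(-3) = I*sqrt(3) ≈ 1.732*I)
s(E) = -3 + I*E*sqrt(3) (s(E) = -3 + (I*sqrt(3))*E = -3 + I*E*sqrt(3))
m(Q) = Q/6 + (-3 - 3*I*sqrt(3))/Q (m(Q) = Q/6 + (-3 + I*(-3)*sqrt(3))/Q = Q*(1/6) + (-3 - 3*I*sqrt(3))/Q = Q/6 + (-3 - 3*I*sqrt(3))/Q)
-5 + m(t)*40 = -5 + ((1/6)*(-18 + (-7)**2 - 18*I*sqrt(3))/(-7))*40 = -5 + ((1/6)*(-1/7)*(-18 + 49 - 18*I*sqrt(3)))*40 = -5 + ((1/6)*(-1/7)*(31 - 18*I*sqrt(3)))*40 = -5 + (-31/42 + 3*I*sqrt(3)/7)*40 = -5 + (-620/21 + 120*I*sqrt(3)/7) = -725/21 + 120*I*sqrt(3)/7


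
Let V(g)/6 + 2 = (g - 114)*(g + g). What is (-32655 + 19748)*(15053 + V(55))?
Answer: 308464393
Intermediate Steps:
V(g) = -12 + 12*g*(-114 + g) (V(g) = -12 + 6*((g - 114)*(g + g)) = -12 + 6*((-114 + g)*(2*g)) = -12 + 6*(2*g*(-114 + g)) = -12 + 12*g*(-114 + g))
(-32655 + 19748)*(15053 + V(55)) = (-32655 + 19748)*(15053 + (-12 - 1368*55 + 12*55²)) = -12907*(15053 + (-12 - 75240 + 12*3025)) = -12907*(15053 + (-12 - 75240 + 36300)) = -12907*(15053 - 38952) = -12907*(-23899) = 308464393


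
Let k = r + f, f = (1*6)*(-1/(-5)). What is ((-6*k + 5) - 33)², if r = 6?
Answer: 126736/25 ≈ 5069.4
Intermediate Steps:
f = 6/5 (f = 6*(-1*(-⅕)) = 6*(⅕) = 6/5 ≈ 1.2000)
k = 36/5 (k = 6 + 6/5 = 36/5 ≈ 7.2000)
((-6*k + 5) - 33)² = ((-6*36/5 + 5) - 33)² = ((-216/5 + 5) - 33)² = (-191/5 - 33)² = (-356/5)² = 126736/25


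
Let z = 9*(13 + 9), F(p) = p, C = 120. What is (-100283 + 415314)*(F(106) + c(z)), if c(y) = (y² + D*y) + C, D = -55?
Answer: 8990984740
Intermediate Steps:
z = 198 (z = 9*22 = 198)
c(y) = 120 + y² - 55*y (c(y) = (y² - 55*y) + 120 = 120 + y² - 55*y)
(-100283 + 415314)*(F(106) + c(z)) = (-100283 + 415314)*(106 + (120 + 198² - 55*198)) = 315031*(106 + (120 + 39204 - 10890)) = 315031*(106 + 28434) = 315031*28540 = 8990984740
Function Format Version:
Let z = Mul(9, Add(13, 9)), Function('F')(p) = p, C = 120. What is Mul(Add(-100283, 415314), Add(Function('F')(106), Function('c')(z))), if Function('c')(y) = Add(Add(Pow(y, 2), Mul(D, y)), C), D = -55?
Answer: 8990984740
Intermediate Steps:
z = 198 (z = Mul(9, 22) = 198)
Function('c')(y) = Add(120, Pow(y, 2), Mul(-55, y)) (Function('c')(y) = Add(Add(Pow(y, 2), Mul(-55, y)), 120) = Add(120, Pow(y, 2), Mul(-55, y)))
Mul(Add(-100283, 415314), Add(Function('F')(106), Function('c')(z))) = Mul(Add(-100283, 415314), Add(106, Add(120, Pow(198, 2), Mul(-55, 198)))) = Mul(315031, Add(106, Add(120, 39204, -10890))) = Mul(315031, Add(106, 28434)) = Mul(315031, 28540) = 8990984740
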